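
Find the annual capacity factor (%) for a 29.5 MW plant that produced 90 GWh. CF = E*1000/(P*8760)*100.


CF = 90 * 1000 / (29.5 * 8760) * 100 = 34.8270 %


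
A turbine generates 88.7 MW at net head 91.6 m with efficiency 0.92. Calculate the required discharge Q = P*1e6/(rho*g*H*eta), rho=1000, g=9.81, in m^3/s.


Q = 88.7 * 1e6 / (1000 * 9.81 * 91.6 * 0.92) = 107.2930 m^3/s


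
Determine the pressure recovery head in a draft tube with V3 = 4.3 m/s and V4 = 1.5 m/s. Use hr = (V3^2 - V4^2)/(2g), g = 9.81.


hr = (4.3^2 - 1.5^2) / (2*9.81) = 0.8277 m


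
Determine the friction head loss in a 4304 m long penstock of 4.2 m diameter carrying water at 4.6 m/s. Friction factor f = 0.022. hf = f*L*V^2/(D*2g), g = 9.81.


hf = 0.022 * 4304 * 4.6^2 / (4.2 * 2 * 9.81) = 24.3143 m


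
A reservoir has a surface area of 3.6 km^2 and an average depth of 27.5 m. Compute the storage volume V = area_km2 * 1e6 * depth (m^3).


V = 3.6 * 1e6 * 27.5 = 9.9000e+07 m^3


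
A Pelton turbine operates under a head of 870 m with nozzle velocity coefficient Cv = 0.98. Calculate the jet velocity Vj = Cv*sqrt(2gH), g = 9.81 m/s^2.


Vj = 0.98 * sqrt(2*9.81*870) = 128.0369 m/s


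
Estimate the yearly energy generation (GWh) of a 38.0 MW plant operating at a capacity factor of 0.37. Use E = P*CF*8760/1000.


E = 38.0 * 0.37 * 8760 / 1000 = 123.1656 GWh


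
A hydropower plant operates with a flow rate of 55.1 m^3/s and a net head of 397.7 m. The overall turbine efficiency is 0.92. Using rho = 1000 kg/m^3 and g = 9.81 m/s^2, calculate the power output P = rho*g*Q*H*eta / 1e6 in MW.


P = 1000 * 9.81 * 55.1 * 397.7 * 0.92 / 1e6 = 197.7716 MW


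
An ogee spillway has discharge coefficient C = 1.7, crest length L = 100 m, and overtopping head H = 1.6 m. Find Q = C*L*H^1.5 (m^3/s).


Q = 1.7 * 100 * 1.6^1.5 = 344.0558 m^3/s


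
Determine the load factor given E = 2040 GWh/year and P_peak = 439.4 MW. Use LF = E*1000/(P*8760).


LF = 2040 * 1000 / (439.4 * 8760) = 0.5300


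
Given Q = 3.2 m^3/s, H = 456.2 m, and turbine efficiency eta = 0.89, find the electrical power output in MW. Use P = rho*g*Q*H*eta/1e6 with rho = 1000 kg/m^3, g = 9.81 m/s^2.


P = 1000 * 9.81 * 3.2 * 456.2 * 0.89 / 1e6 = 12.7457 MW


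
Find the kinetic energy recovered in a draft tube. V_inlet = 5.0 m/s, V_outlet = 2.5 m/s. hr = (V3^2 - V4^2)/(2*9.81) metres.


hr = (5.0^2 - 2.5^2) / (2*9.81) = 0.9557 m


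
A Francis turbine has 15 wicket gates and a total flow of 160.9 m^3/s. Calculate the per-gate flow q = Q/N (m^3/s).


q = 160.9 / 15 = 10.7267 m^3/s


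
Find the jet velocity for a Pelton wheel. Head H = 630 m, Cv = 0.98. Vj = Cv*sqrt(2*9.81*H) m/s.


Vj = 0.98 * sqrt(2*9.81*630) = 108.9547 m/s


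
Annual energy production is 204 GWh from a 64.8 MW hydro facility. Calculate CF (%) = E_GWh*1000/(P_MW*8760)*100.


CF = 204 * 1000 / (64.8 * 8760) * 100 = 35.9378 %


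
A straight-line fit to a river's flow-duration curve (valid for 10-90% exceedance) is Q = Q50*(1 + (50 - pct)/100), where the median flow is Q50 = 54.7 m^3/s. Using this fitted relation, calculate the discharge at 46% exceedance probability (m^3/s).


Q = 54.7 * (1 + (50 - 46)/100) = 56.8880 m^3/s


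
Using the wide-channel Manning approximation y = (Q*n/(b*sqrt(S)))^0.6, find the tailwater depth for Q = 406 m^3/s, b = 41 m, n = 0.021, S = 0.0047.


y = (406 * 0.021 / (41 * 0.0047^0.5))^0.6 = 1.9460 m


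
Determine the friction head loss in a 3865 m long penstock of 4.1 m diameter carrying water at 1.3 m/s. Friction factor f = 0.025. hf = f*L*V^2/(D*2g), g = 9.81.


hf = 0.025 * 3865 * 1.3^2 / (4.1 * 2 * 9.81) = 2.0300 m


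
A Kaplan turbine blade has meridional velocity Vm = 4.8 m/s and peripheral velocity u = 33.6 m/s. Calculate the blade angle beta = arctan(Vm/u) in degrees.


beta = arctan(4.8 / 33.6) = 8.1301 degrees


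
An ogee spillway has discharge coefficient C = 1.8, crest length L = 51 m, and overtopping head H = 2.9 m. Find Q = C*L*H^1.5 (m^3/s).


Q = 1.8 * 51 * 2.9^1.5 = 453.3563 m^3/s


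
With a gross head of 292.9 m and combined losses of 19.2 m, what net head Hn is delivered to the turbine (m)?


Hn = 292.9 - 19.2 = 273.7000 m


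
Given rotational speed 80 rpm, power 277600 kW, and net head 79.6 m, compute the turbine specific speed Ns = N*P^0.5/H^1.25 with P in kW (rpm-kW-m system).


Ns = 80 * 277600^0.5 / 79.6^1.25 = 177.2794


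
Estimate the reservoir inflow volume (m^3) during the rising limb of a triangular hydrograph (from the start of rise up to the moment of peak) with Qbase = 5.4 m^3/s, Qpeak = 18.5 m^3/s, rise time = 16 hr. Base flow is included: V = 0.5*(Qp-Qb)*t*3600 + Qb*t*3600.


V = 0.5*(18.5 - 5.4)*16*3600 + 5.4*16*3600 = 688320.0000 m^3


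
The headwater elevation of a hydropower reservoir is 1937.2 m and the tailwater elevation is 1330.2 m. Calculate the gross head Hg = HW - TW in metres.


Hg = 1937.2 - 1330.2 = 607.0000 m


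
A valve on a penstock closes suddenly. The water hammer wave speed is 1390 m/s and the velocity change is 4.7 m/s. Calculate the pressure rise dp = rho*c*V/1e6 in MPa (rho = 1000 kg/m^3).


dp = 1000 * 1390 * 4.7 / 1e6 = 6.5330 MPa


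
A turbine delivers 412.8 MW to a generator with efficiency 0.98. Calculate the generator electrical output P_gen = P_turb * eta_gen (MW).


P_gen = 412.8 * 0.98 = 404.5440 MW


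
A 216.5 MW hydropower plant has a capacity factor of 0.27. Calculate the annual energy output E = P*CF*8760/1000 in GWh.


E = 216.5 * 0.27 * 8760 / 1000 = 512.0658 GWh


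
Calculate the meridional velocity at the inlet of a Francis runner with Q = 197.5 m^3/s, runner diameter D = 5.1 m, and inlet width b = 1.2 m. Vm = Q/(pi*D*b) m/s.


Vm = 197.5 / (pi * 5.1 * 1.2) = 10.2723 m/s


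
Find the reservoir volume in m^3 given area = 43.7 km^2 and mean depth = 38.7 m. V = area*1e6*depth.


V = 43.7 * 1e6 * 38.7 = 1.6912e+09 m^3


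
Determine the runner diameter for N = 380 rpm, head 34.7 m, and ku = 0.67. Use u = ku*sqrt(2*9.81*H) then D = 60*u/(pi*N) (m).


u = 0.67 * sqrt(2*9.81*34.7) = 17.4819 m/s
D = 60 * 17.4819 / (pi * 380) = 0.8786 m


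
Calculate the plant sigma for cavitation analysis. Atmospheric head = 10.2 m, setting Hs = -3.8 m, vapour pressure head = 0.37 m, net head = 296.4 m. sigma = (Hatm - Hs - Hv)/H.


sigma = (10.2 - (-3.8) - 0.37) / 296.4 = 0.0460


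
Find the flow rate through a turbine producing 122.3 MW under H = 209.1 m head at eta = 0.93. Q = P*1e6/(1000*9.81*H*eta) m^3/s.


Q = 122.3 * 1e6 / (1000 * 9.81 * 209.1 * 0.93) = 64.1092 m^3/s


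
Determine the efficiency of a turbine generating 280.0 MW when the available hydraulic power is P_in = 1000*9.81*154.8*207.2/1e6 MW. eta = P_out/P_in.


P_in = 1000 * 9.81 * 154.8 * 207.2 / 1e6 = 314.6514 MW
eta = 280.0 / 314.6514 = 0.8899


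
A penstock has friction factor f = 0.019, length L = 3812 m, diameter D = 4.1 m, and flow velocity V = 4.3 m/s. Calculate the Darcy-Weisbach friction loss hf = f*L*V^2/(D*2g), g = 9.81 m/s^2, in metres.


hf = 0.019 * 3812 * 4.3^2 / (4.1 * 2 * 9.81) = 16.6479 m


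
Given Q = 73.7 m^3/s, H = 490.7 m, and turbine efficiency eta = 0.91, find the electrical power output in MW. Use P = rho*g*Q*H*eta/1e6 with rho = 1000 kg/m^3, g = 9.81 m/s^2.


P = 1000 * 9.81 * 73.7 * 490.7 * 0.91 / 1e6 = 322.8449 MW


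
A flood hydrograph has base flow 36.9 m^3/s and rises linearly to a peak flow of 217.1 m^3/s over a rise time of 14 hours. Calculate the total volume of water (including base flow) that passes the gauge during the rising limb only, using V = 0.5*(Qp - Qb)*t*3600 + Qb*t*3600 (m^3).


V = 0.5*(217.1 - 36.9)*14*3600 + 36.9*14*3600 = 6.4008e+06 m^3


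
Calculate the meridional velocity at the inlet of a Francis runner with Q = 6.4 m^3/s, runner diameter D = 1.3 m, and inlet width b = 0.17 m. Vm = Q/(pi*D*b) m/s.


Vm = 6.4 / (pi * 1.3 * 0.17) = 9.2180 m/s


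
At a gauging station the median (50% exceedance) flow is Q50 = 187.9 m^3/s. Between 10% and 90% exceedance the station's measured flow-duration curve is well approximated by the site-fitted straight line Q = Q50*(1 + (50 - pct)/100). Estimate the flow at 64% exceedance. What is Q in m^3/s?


Q = 187.9 * (1 + (50 - 64)/100) = 161.5940 m^3/s


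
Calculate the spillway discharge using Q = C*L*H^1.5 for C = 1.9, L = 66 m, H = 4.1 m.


Q = 1.9 * 66 * 4.1^1.5 = 1041.0542 m^3/s


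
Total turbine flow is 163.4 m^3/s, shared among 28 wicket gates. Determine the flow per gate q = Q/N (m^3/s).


q = 163.4 / 28 = 5.8357 m^3/s


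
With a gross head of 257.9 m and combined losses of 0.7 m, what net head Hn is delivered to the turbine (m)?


Hn = 257.9 - 0.7 = 257.2000 m


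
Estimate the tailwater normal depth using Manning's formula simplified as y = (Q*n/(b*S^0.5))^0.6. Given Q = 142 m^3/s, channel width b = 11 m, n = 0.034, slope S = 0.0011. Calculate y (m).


y = (142 * 0.034 / (11 * 0.0011^0.5))^0.6 = 4.7098 m


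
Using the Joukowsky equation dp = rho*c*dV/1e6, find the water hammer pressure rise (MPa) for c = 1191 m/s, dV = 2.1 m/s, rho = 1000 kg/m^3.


dp = 1000 * 1191 * 2.1 / 1e6 = 2.5011 MPa


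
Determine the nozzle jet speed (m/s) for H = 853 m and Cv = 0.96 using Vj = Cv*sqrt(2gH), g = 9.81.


Vj = 0.96 * sqrt(2*9.81*853) = 124.1925 m/s


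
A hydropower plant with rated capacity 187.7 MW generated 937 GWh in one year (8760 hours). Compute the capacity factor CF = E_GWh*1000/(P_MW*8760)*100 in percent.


CF = 937 * 1000 / (187.7 * 8760) * 100 = 56.9864 %


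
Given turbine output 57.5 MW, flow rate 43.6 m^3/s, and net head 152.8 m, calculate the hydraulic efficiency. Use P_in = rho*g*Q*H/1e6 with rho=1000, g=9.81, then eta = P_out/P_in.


P_in = 1000 * 9.81 * 43.6 * 152.8 / 1e6 = 65.3550 MW
eta = 57.5 / 65.3550 = 0.8798


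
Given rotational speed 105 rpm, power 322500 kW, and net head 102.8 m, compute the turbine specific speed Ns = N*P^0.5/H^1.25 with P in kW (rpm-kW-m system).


Ns = 105 * 322500^0.5 / 102.8^1.25 = 182.1641


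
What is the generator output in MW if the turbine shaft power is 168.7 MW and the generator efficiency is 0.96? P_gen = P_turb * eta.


P_gen = 168.7 * 0.96 = 161.9520 MW


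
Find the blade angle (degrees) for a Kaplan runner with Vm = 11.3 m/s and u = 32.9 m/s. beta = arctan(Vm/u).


beta = arctan(11.3 / 32.9) = 18.9558 degrees


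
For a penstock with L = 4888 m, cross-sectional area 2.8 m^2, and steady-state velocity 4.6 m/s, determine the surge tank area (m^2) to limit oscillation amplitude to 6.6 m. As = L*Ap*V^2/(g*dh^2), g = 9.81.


As = 4888 * 2.8 * 4.6^2 / (9.81 * 6.6^2) = 677.7164 m^2


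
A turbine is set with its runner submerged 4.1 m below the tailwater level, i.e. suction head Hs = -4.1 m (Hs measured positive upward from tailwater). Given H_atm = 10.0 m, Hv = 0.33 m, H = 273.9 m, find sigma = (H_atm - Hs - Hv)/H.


sigma = (10.0 - (-4.1) - 0.33) / 273.9 = 0.0503


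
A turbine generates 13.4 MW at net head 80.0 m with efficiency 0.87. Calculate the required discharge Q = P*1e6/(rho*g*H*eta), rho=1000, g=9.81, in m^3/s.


Q = 13.4 * 1e6 / (1000 * 9.81 * 80.0 * 0.87) = 19.6258 m^3/s


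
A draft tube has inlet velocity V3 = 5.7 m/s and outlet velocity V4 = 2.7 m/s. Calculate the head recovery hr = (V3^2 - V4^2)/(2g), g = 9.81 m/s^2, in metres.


hr = (5.7^2 - 2.7^2) / (2*9.81) = 1.2844 m


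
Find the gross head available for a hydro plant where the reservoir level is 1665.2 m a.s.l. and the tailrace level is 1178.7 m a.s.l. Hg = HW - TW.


Hg = 1665.2 - 1178.7 = 486.5000 m


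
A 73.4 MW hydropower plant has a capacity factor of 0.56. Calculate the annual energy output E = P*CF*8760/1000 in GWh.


E = 73.4 * 0.56 * 8760 / 1000 = 360.0710 GWh


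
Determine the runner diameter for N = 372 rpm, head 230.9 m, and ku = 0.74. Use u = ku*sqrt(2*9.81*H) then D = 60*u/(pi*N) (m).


u = 0.74 * sqrt(2*9.81*230.9) = 49.8073 m/s
D = 60 * 49.8073 / (pi * 372) = 2.5571 m


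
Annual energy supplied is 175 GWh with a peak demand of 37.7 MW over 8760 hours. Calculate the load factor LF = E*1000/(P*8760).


LF = 175 * 1000 / (37.7 * 8760) = 0.5299


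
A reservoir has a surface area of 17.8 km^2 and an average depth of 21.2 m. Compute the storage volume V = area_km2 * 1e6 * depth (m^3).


V = 17.8 * 1e6 * 21.2 = 3.7736e+08 m^3


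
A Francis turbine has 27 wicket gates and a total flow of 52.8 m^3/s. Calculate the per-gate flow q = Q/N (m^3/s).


q = 52.8 / 27 = 1.9556 m^3/s


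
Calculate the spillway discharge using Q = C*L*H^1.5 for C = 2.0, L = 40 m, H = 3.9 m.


Q = 2.0 * 40 * 3.9^1.5 = 616.1506 m^3/s


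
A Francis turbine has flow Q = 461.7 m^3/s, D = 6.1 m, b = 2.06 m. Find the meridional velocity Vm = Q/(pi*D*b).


Vm = 461.7 / (pi * 6.1 * 2.06) = 11.6953 m/s


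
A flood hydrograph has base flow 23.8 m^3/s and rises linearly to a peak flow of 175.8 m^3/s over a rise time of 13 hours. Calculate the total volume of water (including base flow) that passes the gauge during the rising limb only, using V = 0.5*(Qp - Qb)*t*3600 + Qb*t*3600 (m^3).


V = 0.5*(175.8 - 23.8)*13*3600 + 23.8*13*3600 = 4.6706e+06 m^3


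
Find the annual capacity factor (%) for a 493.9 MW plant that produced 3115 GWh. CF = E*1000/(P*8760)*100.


CF = 3115 * 1000 / (493.9 * 8760) * 100 = 71.9971 %


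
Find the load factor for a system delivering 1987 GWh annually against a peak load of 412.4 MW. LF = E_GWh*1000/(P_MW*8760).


LF = 1987 * 1000 / (412.4 * 8760) = 0.5500


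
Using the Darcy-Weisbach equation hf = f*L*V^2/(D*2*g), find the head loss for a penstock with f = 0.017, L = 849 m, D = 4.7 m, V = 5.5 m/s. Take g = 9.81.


hf = 0.017 * 849 * 5.5^2 / (4.7 * 2 * 9.81) = 4.7346 m


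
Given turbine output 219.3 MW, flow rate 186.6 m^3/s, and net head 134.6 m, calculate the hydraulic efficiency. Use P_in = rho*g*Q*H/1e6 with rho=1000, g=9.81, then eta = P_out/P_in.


P_in = 1000 * 9.81 * 186.6 * 134.6 / 1e6 = 246.3915 MW
eta = 219.3 / 246.3915 = 0.8900


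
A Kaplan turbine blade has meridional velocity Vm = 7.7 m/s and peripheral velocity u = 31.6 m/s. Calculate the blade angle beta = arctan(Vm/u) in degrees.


beta = arctan(7.7 / 31.6) = 13.6944 degrees


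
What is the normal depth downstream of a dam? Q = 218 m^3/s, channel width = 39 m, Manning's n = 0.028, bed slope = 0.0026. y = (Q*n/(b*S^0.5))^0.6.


y = (218 * 0.028 / (39 * 0.0026^0.5))^0.6 = 1.9599 m


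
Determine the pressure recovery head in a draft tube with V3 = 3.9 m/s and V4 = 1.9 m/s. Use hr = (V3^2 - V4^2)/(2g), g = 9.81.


hr = (3.9^2 - 1.9^2) / (2*9.81) = 0.5912 m


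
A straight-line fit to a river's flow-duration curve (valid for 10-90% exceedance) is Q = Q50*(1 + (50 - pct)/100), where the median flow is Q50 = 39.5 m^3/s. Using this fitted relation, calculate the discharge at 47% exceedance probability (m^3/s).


Q = 39.5 * (1 + (50 - 47)/100) = 40.6850 m^3/s


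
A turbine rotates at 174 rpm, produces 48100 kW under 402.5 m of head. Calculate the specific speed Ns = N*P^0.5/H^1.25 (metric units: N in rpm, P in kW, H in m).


Ns = 174 * 48100^0.5 / 402.5^1.25 = 21.1672


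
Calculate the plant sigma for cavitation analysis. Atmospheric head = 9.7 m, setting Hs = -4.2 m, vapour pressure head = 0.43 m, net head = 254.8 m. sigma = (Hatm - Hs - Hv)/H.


sigma = (9.7 - (-4.2) - 0.43) / 254.8 = 0.0529


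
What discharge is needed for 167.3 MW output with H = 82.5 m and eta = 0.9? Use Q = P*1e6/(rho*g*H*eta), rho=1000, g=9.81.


Q = 167.3 * 1e6 / (1000 * 9.81 * 82.5 * 0.9) = 229.6839 m^3/s


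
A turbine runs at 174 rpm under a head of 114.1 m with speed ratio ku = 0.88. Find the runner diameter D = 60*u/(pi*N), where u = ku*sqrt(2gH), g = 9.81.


u = 0.88 * sqrt(2*9.81*114.1) = 41.6366 m/s
D = 60 * 41.6366 / (pi * 174) = 4.5701 m


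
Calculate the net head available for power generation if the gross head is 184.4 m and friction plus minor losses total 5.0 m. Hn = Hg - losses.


Hn = 184.4 - 5.0 = 179.4000 m


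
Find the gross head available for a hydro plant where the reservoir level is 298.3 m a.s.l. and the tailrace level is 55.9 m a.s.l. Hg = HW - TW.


Hg = 298.3 - 55.9 = 242.4000 m


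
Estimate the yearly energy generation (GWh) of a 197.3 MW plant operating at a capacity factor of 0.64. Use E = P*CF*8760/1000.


E = 197.3 * 0.64 * 8760 / 1000 = 1106.1427 GWh


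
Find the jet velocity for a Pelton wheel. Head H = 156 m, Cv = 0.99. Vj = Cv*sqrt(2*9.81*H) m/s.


Vj = 0.99 * sqrt(2*9.81*156) = 54.7705 m/s


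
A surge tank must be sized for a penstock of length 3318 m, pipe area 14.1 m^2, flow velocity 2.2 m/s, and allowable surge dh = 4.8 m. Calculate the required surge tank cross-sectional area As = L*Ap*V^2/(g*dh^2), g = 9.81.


As = 3318 * 14.1 * 2.2^2 / (9.81 * 4.8^2) = 1001.8193 m^2


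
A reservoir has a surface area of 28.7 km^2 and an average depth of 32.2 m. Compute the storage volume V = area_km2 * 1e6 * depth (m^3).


V = 28.7 * 1e6 * 32.2 = 9.2414e+08 m^3


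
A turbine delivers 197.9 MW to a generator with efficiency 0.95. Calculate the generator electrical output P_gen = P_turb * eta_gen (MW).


P_gen = 197.9 * 0.95 = 188.0050 MW


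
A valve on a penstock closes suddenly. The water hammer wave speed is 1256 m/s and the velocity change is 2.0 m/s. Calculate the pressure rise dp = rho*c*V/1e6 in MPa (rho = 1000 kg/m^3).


dp = 1000 * 1256 * 2.0 / 1e6 = 2.5120 MPa


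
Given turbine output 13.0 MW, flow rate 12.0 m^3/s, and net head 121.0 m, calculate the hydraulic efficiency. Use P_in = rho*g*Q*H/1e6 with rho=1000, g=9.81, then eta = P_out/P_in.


P_in = 1000 * 9.81 * 12.0 * 121.0 / 1e6 = 14.2441 MW
eta = 13.0 / 14.2441 = 0.9127


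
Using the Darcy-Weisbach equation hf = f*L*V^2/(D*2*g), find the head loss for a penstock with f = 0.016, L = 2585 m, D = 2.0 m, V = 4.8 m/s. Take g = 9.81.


hf = 0.016 * 2585 * 4.8^2 / (2.0 * 2 * 9.81) = 24.2848 m


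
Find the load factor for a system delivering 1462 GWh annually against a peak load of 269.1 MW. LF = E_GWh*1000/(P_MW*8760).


LF = 1462 * 1000 / (269.1 * 8760) = 0.6202


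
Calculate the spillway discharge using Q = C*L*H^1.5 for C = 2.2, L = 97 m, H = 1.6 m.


Q = 2.2 * 97 * 1.6^1.5 = 431.8912 m^3/s


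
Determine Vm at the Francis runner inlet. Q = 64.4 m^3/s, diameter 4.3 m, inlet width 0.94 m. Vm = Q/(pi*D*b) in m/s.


Vm = 64.4 / (pi * 4.3 * 0.94) = 5.0715 m/s


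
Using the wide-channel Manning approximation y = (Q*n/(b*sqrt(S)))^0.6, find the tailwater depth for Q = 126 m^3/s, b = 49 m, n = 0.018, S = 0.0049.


y = (126 * 0.018 / (49 * 0.0049^0.5))^0.6 = 0.7802 m


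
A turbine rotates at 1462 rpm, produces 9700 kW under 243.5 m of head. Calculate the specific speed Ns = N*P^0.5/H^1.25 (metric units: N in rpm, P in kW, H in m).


Ns = 1462 * 9700^0.5 / 243.5^1.25 = 149.6958


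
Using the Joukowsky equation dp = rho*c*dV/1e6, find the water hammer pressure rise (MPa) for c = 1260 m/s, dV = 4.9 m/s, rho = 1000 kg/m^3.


dp = 1000 * 1260 * 4.9 / 1e6 = 6.1740 MPa


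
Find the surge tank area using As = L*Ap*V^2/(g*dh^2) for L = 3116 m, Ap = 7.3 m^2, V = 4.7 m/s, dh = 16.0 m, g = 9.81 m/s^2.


As = 3116 * 7.3 * 4.7^2 / (9.81 * 16.0^2) = 200.0816 m^2


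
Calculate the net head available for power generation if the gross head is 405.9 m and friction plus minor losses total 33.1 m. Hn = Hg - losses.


Hn = 405.9 - 33.1 = 372.8000 m


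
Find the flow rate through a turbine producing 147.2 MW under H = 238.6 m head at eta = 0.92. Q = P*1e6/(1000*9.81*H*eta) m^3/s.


Q = 147.2 * 1e6 / (1000 * 9.81 * 238.6 * 0.92) = 68.3566 m^3/s


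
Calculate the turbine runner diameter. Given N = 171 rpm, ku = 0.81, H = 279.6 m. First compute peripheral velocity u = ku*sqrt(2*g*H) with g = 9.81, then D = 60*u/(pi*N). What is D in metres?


u = 0.81 * sqrt(2*9.81*279.6) = 59.9933 m/s
D = 60 * 59.9933 / (pi * 171) = 6.7005 m


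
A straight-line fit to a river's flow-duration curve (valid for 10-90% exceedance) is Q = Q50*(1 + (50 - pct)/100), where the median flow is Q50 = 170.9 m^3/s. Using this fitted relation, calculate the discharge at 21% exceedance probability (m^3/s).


Q = 170.9 * (1 + (50 - 21)/100) = 220.4610 m^3/s


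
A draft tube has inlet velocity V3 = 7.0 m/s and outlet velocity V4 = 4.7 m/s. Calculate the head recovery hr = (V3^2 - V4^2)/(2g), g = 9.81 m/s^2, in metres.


hr = (7.0^2 - 4.7^2) / (2*9.81) = 1.3716 m


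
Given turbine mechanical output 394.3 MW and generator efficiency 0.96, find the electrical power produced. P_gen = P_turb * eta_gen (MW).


P_gen = 394.3 * 0.96 = 378.5280 MW


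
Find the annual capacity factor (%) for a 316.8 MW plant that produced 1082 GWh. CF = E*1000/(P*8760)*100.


CF = 1082 * 1000 / (316.8 * 8760) * 100 = 38.9886 %


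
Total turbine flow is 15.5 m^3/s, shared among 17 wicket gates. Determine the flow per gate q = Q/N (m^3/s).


q = 15.5 / 17 = 0.9118 m^3/s


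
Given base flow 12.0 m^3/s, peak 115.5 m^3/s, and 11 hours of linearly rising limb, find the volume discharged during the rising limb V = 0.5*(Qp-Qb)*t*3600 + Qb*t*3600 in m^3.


V = 0.5*(115.5 - 12.0)*11*3600 + 12.0*11*3600 = 2.5245e+06 m^3


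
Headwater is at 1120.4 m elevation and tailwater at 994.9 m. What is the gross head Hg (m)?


Hg = 1120.4 - 994.9 = 125.5000 m


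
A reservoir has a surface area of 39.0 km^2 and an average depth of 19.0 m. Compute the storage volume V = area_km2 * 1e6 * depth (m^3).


V = 39.0 * 1e6 * 19.0 = 7.4100e+08 m^3


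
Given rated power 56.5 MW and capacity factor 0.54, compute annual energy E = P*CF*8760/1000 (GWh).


E = 56.5 * 0.54 * 8760 / 1000 = 267.2676 GWh


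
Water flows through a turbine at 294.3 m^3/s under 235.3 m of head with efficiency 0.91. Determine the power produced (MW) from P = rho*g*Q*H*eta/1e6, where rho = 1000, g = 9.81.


P = 1000 * 9.81 * 294.3 * 235.3 * 0.91 / 1e6 = 618.1909 MW


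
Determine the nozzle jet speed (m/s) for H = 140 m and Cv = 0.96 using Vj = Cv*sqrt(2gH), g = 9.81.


Vj = 0.96 * sqrt(2*9.81*140) = 50.3135 m/s


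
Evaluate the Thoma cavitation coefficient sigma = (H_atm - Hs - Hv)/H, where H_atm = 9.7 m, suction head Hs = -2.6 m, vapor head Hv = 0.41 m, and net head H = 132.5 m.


sigma = (9.7 - (-2.6) - 0.41) / 132.5 = 0.0897


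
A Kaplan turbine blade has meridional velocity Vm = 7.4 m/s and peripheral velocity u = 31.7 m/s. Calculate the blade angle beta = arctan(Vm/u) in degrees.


beta = arctan(7.4 / 31.7) = 13.1397 degrees


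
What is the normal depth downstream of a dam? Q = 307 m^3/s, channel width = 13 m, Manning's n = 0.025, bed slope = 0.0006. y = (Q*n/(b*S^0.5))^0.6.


y = (307 * 0.025 / (13 * 0.0006^0.5))^0.6 = 6.7489 m


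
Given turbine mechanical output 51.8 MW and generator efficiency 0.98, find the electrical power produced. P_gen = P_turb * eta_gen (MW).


P_gen = 51.8 * 0.98 = 50.7640 MW


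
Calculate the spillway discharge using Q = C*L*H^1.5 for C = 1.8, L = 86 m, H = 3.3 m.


Q = 1.8 * 86 * 3.3^1.5 = 927.9869 m^3/s


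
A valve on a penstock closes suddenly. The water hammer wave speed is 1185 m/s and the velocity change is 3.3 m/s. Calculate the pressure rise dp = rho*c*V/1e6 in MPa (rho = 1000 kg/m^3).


dp = 1000 * 1185 * 3.3 / 1e6 = 3.9105 MPa


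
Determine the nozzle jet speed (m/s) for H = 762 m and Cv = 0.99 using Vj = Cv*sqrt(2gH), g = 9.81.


Vj = 0.99 * sqrt(2*9.81*762) = 121.0493 m/s


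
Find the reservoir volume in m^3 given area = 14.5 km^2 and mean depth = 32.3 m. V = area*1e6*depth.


V = 14.5 * 1e6 * 32.3 = 4.6835e+08 m^3


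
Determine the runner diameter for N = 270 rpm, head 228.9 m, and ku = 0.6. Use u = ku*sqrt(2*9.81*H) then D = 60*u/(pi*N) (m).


u = 0.6 * sqrt(2*9.81*228.9) = 40.2090 m/s
D = 60 * 40.2090 / (pi * 270) = 2.8442 m


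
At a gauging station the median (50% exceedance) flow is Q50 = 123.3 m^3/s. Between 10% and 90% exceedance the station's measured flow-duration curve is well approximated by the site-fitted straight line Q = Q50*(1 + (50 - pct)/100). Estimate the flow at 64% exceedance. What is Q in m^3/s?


Q = 123.3 * (1 + (50 - 64)/100) = 106.0380 m^3/s


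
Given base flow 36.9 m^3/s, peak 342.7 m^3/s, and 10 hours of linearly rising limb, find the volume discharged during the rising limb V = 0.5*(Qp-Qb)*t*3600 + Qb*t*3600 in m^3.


V = 0.5*(342.7 - 36.9)*10*3600 + 36.9*10*3600 = 6.8328e+06 m^3


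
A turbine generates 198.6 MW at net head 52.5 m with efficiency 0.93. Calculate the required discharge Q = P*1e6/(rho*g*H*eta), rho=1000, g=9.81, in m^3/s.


Q = 198.6 * 1e6 / (1000 * 9.81 * 52.5 * 0.93) = 414.6369 m^3/s


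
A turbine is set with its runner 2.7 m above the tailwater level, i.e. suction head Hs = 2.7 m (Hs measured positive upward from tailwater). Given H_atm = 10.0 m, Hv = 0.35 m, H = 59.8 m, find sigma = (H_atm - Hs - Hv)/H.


sigma = (10.0 - 2.7 - 0.35) / 59.8 = 0.1162


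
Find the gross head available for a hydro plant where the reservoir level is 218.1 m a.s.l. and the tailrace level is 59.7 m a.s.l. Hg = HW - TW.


Hg = 218.1 - 59.7 = 158.4000 m


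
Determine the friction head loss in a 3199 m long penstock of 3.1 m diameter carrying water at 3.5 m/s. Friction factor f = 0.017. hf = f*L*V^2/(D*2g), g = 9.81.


hf = 0.017 * 3199 * 3.5^2 / (3.1 * 2 * 9.81) = 10.9531 m


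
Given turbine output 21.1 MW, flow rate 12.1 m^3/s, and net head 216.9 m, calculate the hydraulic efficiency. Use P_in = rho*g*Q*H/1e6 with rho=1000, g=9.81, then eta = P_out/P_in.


P_in = 1000 * 9.81 * 12.1 * 216.9 / 1e6 = 25.7462 MW
eta = 21.1 / 25.7462 = 0.8195


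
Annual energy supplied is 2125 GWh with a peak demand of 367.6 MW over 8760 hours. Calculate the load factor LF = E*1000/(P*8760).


LF = 2125 * 1000 / (367.6 * 8760) = 0.6599


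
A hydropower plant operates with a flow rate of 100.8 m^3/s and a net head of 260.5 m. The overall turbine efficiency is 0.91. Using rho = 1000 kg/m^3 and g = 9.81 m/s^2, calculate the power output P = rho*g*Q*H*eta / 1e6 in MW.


P = 1000 * 9.81 * 100.8 * 260.5 * 0.91 / 1e6 = 234.4114 MW


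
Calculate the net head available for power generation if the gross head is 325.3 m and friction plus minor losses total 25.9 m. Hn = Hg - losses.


Hn = 325.3 - 25.9 = 299.4000 m


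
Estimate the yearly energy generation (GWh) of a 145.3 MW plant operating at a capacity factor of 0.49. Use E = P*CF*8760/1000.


E = 145.3 * 0.49 * 8760 / 1000 = 623.6857 GWh


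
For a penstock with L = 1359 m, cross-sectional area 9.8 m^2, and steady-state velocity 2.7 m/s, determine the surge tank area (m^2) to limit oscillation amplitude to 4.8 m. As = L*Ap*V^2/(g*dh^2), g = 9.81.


As = 1359 * 9.8 * 2.7^2 / (9.81 * 4.8^2) = 429.5578 m^2


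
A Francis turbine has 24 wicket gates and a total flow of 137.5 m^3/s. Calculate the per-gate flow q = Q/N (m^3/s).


q = 137.5 / 24 = 5.7292 m^3/s


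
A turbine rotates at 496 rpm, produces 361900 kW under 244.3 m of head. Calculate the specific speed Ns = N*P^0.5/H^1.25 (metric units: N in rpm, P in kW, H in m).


Ns = 496 * 361900^0.5 / 244.3^1.25 = 308.9382


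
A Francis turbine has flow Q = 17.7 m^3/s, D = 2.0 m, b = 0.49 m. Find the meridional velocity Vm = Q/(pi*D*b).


Vm = 17.7 / (pi * 2.0 * 0.49) = 5.7491 m/s


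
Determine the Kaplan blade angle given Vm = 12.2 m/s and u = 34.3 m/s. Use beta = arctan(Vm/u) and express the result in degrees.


beta = arctan(12.2 / 34.3) = 19.5797 degrees


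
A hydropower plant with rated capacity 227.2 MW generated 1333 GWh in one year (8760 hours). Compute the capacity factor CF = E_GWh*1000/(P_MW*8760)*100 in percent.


CF = 1333 * 1000 / (227.2 * 8760) * 100 = 66.9758 %


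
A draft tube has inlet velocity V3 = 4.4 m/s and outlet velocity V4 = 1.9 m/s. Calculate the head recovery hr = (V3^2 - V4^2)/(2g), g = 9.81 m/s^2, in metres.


hr = (4.4^2 - 1.9^2) / (2*9.81) = 0.8028 m


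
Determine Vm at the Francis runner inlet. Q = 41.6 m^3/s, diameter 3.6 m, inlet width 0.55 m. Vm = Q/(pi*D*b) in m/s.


Vm = 41.6 / (pi * 3.6 * 0.55) = 6.6877 m/s


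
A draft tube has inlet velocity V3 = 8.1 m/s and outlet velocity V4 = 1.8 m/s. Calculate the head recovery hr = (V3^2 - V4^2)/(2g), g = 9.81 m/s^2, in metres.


hr = (8.1^2 - 1.8^2) / (2*9.81) = 3.1789 m


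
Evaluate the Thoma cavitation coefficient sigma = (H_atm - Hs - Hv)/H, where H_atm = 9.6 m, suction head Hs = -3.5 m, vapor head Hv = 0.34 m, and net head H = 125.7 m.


sigma = (9.6 - (-3.5) - 0.34) / 125.7 = 0.1015


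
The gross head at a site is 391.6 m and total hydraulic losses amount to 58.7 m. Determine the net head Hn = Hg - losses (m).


Hn = 391.6 - 58.7 = 332.9000 m


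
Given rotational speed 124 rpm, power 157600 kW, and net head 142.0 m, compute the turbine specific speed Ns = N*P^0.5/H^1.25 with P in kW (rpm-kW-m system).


Ns = 124 * 157600^0.5 / 142.0^1.25 = 100.4244


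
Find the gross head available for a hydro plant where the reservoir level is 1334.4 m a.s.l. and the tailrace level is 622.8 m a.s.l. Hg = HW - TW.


Hg = 1334.4 - 622.8 = 711.6000 m


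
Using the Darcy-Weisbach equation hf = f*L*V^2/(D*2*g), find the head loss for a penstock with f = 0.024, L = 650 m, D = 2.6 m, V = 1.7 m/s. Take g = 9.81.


hf = 0.024 * 650 * 1.7^2 / (2.6 * 2 * 9.81) = 0.8838 m


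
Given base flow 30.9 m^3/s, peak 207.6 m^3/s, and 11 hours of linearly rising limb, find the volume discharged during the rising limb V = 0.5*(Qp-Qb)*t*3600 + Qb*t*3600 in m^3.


V = 0.5*(207.6 - 30.9)*11*3600 + 30.9*11*3600 = 4.7223e+06 m^3


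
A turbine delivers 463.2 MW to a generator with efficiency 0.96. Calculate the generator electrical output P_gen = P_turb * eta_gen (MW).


P_gen = 463.2 * 0.96 = 444.6720 MW


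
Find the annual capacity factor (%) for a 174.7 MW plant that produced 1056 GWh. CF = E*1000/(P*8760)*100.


CF = 1056 * 1000 / (174.7 * 8760) * 100 = 69.0028 %


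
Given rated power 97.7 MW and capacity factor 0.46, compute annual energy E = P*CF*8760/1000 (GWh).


E = 97.7 * 0.46 * 8760 / 1000 = 393.6919 GWh


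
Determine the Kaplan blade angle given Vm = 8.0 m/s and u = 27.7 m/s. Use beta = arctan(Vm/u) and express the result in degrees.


beta = arctan(8.0 / 27.7) = 16.1092 degrees


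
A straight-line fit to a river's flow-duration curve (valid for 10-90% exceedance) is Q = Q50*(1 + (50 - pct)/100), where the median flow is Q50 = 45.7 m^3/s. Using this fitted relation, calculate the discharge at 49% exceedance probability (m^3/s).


Q = 45.7 * (1 + (50 - 49)/100) = 46.1570 m^3/s


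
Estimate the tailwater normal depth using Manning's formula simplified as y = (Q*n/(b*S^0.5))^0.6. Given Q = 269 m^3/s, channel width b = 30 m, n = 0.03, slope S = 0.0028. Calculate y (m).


y = (269 * 0.03 / (30 * 0.0028^0.5))^0.6 = 2.6528 m


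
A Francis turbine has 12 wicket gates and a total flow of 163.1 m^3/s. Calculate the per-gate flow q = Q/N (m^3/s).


q = 163.1 / 12 = 13.5917 m^3/s


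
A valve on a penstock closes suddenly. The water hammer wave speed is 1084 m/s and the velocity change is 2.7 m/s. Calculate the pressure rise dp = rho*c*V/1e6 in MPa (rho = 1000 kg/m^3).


dp = 1000 * 1084 * 2.7 / 1e6 = 2.9268 MPa


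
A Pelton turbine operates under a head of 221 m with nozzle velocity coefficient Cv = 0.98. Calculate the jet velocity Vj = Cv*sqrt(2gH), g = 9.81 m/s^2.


Vj = 0.98 * sqrt(2*9.81*221) = 64.5315 m/s


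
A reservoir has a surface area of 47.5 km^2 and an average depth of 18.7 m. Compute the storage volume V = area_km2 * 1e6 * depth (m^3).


V = 47.5 * 1e6 * 18.7 = 8.8825e+08 m^3


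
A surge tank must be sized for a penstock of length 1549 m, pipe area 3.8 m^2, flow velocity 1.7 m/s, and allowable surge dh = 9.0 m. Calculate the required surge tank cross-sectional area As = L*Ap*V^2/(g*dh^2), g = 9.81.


As = 1549 * 3.8 * 1.7^2 / (9.81 * 9.0^2) = 21.4081 m^2


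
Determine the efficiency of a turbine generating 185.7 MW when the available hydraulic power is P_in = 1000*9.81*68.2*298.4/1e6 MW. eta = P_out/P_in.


P_in = 1000 * 9.81 * 68.2 * 298.4 / 1e6 = 199.6421 MW
eta = 185.7 / 199.6421 = 0.9302


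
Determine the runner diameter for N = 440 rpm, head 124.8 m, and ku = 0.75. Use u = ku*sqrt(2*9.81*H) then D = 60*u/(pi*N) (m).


u = 0.75 * sqrt(2*9.81*124.8) = 37.1123 m/s
D = 60 * 37.1123 / (pi * 440) = 1.6109 m


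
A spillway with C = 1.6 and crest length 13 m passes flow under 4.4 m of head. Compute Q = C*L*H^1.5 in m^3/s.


Q = 1.6 * 13 * 4.4^1.5 = 191.9740 m^3/s


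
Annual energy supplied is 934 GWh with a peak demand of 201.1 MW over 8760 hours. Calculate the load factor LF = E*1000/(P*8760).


LF = 934 * 1000 / (201.1 * 8760) = 0.5302


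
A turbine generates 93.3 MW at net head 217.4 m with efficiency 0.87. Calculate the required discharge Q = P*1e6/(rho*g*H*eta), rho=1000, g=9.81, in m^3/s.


Q = 93.3 * 1e6 / (1000 * 9.81 * 217.4 * 0.87) = 50.2845 m^3/s


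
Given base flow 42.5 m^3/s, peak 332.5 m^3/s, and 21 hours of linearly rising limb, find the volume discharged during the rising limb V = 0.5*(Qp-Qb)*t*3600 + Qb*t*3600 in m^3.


V = 0.5*(332.5 - 42.5)*21*3600 + 42.5*21*3600 = 1.4175e+07 m^3


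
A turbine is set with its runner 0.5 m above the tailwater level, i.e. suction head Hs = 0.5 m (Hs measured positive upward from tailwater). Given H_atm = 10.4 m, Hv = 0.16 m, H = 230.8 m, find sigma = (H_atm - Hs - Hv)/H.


sigma = (10.4 - 0.5 - 0.16) / 230.8 = 0.0422


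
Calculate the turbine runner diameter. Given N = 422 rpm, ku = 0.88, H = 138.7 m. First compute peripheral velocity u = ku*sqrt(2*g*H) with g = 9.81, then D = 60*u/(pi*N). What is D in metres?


u = 0.88 * sqrt(2*9.81*138.7) = 45.9061 m/s
D = 60 * 45.9061 / (pi * 422) = 2.0776 m


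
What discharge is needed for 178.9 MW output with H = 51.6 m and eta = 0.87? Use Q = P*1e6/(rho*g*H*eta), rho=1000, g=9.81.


Q = 178.9 * 1e6 / (1000 * 9.81 * 51.6 * 0.87) = 406.2304 m^3/s


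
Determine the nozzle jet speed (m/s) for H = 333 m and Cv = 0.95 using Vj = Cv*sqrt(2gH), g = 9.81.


Vj = 0.95 * sqrt(2*9.81*333) = 76.7883 m/s


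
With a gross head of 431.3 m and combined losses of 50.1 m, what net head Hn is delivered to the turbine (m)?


Hn = 431.3 - 50.1 = 381.2000 m


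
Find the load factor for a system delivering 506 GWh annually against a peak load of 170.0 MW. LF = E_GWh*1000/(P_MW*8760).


LF = 506 * 1000 / (170.0 * 8760) = 0.3398


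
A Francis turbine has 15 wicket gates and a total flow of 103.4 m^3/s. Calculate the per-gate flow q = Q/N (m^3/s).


q = 103.4 / 15 = 6.8933 m^3/s


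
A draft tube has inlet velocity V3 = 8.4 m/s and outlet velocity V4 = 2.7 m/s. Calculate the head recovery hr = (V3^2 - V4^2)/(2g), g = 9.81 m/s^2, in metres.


hr = (8.4^2 - 2.7^2) / (2*9.81) = 3.2248 m


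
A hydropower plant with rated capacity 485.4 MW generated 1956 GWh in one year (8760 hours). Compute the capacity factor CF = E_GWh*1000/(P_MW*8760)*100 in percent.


CF = 1956 * 1000 / (485.4 * 8760) * 100 = 46.0008 %


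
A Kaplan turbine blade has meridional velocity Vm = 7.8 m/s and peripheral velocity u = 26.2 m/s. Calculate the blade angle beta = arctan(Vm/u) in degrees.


beta = arctan(7.8 / 26.2) = 16.5788 degrees


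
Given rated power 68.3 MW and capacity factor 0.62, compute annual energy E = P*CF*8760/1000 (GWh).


E = 68.3 * 0.62 * 8760 / 1000 = 370.9510 GWh


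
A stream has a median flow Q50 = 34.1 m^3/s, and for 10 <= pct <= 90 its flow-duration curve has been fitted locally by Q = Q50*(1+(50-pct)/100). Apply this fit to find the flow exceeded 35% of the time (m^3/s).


Q = 34.1 * (1 + (50 - 35)/100) = 39.2150 m^3/s


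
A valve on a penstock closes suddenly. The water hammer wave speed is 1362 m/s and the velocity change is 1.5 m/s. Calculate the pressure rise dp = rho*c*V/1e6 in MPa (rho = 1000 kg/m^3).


dp = 1000 * 1362 * 1.5 / 1e6 = 2.0430 MPa


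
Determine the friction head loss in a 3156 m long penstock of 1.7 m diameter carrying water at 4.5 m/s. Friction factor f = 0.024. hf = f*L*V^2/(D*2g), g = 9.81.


hf = 0.024 * 3156 * 4.5^2 / (1.7 * 2 * 9.81) = 45.9860 m


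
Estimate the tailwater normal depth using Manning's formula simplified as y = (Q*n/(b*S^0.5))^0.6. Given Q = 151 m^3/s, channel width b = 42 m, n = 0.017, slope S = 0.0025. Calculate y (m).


y = (151 * 0.017 / (42 * 0.0025^0.5))^0.6 = 1.1280 m


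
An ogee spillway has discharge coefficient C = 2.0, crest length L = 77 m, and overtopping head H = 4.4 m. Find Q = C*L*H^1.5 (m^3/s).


Q = 2.0 * 77 * 4.4^1.5 = 1421.3458 m^3/s


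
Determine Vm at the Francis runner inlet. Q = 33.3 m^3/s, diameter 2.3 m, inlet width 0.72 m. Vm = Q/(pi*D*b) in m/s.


Vm = 33.3 / (pi * 2.3 * 0.72) = 6.4008 m/s


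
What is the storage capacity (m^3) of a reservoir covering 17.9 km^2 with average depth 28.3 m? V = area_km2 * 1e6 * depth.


V = 17.9 * 1e6 * 28.3 = 5.0657e+08 m^3


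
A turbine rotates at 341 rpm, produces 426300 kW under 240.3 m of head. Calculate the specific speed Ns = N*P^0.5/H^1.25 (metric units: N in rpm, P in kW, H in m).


Ns = 341 * 426300^0.5 / 240.3^1.25 = 235.3260


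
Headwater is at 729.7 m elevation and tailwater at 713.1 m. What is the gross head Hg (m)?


Hg = 729.7 - 713.1 = 16.6000 m


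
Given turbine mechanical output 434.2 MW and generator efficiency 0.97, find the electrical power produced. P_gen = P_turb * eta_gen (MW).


P_gen = 434.2 * 0.97 = 421.1740 MW


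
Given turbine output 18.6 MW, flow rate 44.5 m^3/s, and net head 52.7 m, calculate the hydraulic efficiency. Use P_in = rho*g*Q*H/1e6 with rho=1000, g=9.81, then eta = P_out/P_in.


P_in = 1000 * 9.81 * 44.5 * 52.7 / 1e6 = 23.0059 MW
eta = 18.6 / 23.0059 = 0.8085


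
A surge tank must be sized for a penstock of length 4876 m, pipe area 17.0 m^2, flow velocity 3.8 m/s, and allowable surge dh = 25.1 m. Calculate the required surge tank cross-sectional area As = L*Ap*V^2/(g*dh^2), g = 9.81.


As = 4876 * 17.0 * 3.8^2 / (9.81 * 25.1^2) = 193.6704 m^2


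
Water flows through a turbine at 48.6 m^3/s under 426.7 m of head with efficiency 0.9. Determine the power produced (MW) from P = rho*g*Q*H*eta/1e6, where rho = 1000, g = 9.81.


P = 1000 * 9.81 * 48.6 * 426.7 * 0.9 / 1e6 = 183.0924 MW


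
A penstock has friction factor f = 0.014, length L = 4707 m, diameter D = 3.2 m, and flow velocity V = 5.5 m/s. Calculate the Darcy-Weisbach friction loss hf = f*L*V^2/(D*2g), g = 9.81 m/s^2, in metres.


hf = 0.014 * 4707 * 5.5^2 / (3.2 * 2 * 9.81) = 31.7504 m


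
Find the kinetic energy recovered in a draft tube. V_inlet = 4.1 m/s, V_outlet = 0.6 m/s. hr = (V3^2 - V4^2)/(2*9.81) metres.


hr = (4.1^2 - 0.6^2) / (2*9.81) = 0.8384 m


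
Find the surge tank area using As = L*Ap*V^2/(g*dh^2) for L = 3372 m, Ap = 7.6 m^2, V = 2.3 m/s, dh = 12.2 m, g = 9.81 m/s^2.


As = 3372 * 7.6 * 2.3^2 / (9.81 * 12.2^2) = 92.8471 m^2


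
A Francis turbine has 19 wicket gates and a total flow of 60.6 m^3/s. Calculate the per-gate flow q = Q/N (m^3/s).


q = 60.6 / 19 = 3.1895 m^3/s


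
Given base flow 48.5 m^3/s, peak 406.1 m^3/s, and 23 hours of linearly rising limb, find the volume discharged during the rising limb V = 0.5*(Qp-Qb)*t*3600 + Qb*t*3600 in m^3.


V = 0.5*(406.1 - 48.5)*23*3600 + 48.5*23*3600 = 1.8820e+07 m^3
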